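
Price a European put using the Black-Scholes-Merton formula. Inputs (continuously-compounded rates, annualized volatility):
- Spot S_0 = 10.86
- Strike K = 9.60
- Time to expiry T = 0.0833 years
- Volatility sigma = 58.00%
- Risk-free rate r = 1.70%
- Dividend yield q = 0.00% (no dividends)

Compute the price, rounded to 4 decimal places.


d1 = (ln(S/K) + (r - q + 0.5*sigma^2) * T) / (sigma * sqrt(T)) = 0.82886476
d2 = d1 - sigma * sqrt(T) = 0.66146667
exp(-rT) = 0.99858490; exp(-qT) = 1.00000000
P = K * exp(-rT) * N(-d2) - S_0 * exp(-qT) * N(-d1)
N(-d1) = 0.20359047; N(-d2) = 0.25415654
P = 9.6000 * 0.99858490 * 0.25415654 - 10.8600 * 1.00000000 * 0.20359047 = 0.2255

Answer: Price = 0.2255


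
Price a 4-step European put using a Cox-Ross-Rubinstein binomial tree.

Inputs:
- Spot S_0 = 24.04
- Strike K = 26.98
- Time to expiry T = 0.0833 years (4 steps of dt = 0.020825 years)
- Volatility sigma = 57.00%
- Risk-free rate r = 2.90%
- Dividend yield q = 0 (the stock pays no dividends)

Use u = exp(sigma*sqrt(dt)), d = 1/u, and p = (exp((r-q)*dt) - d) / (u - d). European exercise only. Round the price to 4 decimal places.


dt = T/N = 0.020825
u = exp(sigma*sqrt(dt)) = 1.085734; d = 1/u = 0.921036
p = (exp((r-q)*dt) - d) / (u - d) = 0.483116
Discount per step: exp(-r*dt) = 0.999396
Stock lattice S(k, i) with i counting down-moves:
  k=0: S(0,0) = 24.0400
  k=1: S(1,0) = 26.1010; S(1,1) = 22.1417
  k=2: S(2,0) = 28.3388; S(2,1) = 24.0400; S(2,2) = 20.3933
  k=3: S(3,0) = 30.7684; S(3,1) = 26.1010; S(3,2) = 22.1417; S(3,3) = 18.7830
  k=4: S(4,0) = 33.4062; S(4,1) = 28.3388; S(4,2) = 24.0400; S(4,3) = 20.3933; S(4,4) = 17.2998
Terminal payoffs V(N, i) = max(K - S_T, 0):
  V(4,0) = 0.000000; V(4,1) = 0.000000; V(4,2) = 2.940000; V(4,3) = 6.586684; V(4,4) = 9.680194
Backward induction: V(k, i) = exp(-r*dt) * [p * V(k+1, i) + (1-p) * V(k+1, i+1)].
  V(3,0) = exp(-r*dt) * [p*0.000000 + (1-p)*0.000000] = 0.000000
  V(3,1) = exp(-r*dt) * [p*0.000000 + (1-p)*2.940000] = 1.518723
  V(3,2) = exp(-r*dt) * [p*2.940000 + (1-p)*6.586684] = 4.822001
  V(3,3) = exp(-r*dt) * [p*6.586684 + (1-p)*9.680194] = 8.180729
  V(2,0) = exp(-r*dt) * [p*0.000000 + (1-p)*1.518723] = 0.784530
  V(2,1) = exp(-r*dt) * [p*1.518723 + (1-p)*4.822001] = 3.224188
  V(2,2) = exp(-r*dt) * [p*4.822001 + (1-p)*8.180729] = 6.554116
  V(1,0) = exp(-r*dt) * [p*0.784530 + (1-p)*3.224188] = 2.044316
  V(1,1) = exp(-r*dt) * [p*3.224188 + (1-p)*6.554116] = 4.942390
  V(0,0) = exp(-r*dt) * [p*2.044316 + (1-p)*4.942390] = 3.540147

Answer: Price = V(0,0) = 3.5401


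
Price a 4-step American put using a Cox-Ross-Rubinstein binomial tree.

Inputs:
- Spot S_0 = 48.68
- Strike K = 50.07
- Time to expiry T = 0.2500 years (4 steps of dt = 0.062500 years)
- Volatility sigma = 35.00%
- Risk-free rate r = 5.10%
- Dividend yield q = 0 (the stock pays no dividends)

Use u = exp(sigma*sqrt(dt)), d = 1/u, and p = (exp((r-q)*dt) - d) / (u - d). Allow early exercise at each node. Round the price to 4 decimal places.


Answer: Price = V(0,0) = 3.9413

Derivation:
dt = T/N = 0.062500
u = exp(sigma*sqrt(dt)) = 1.091442; d = 1/u = 0.916219
p = (exp((r-q)*dt) - d) / (u - d) = 0.496359
Discount per step: exp(-r*dt) = 0.996818
Stock lattice S(k, i) with i counting down-moves:
  k=0: S(0,0) = 48.6800
  k=1: S(1,0) = 53.1314; S(1,1) = 44.6015
  k=2: S(2,0) = 57.9899; S(2,1) = 48.6800; S(2,2) = 40.8648
  k=3: S(3,0) = 63.2926; S(3,1) = 53.1314; S(3,2) = 44.6015; S(3,3) = 37.4411
  k=4: S(4,0) = 69.0802; S(4,1) = 57.9899; S(4,2) = 48.6800; S(4,3) = 40.8648; S(4,4) = 34.3042
Terminal payoffs V(N, i) = max(K - S_T, 0):
  V(4,0) = 0.000000; V(4,1) = 0.000000; V(4,2) = 1.390000; V(4,3) = 9.205232; V(4,4) = 15.765784
Backward induction: V(k, i) = exp(-r*dt) * [p * V(k+1, i) + (1-p) * V(k+1, i+1)]; then take max(V_cont, immediate exercise) for American.
  V(3,0) = exp(-r*dt) * [p*0.000000 + (1-p)*0.000000] = 0.000000; exercise = 0.000000; V(3,0) = max -> 0.000000
  V(3,1) = exp(-r*dt) * [p*0.000000 + (1-p)*1.390000] = 0.697833; exercise = 0.000000; V(3,1) = max -> 0.697833
  V(3,2) = exp(-r*dt) * [p*1.390000 + (1-p)*9.205232] = 5.309121; exercise = 5.468465; V(3,2) = max -> 5.468465
  V(3,3) = exp(-r*dt) * [p*9.205232 + (1-p)*15.765784] = 12.469585; exercise = 12.628929; V(3,3) = max -> 12.628929
  V(2,0) = exp(-r*dt) * [p*0.000000 + (1-p)*0.697833] = 0.350339; exercise = 0.000000; V(2,0) = max -> 0.350339
  V(2,1) = exp(-r*dt) * [p*0.697833 + (1-p)*5.468465] = 3.090652; exercise = 1.390000; V(2,1) = max -> 3.090652
  V(2,2) = exp(-r*dt) * [p*5.468465 + (1-p)*12.628929] = 9.045888; exercise = 9.205232; V(2,2) = max -> 9.205232
  V(1,0) = exp(-r*dt) * [p*0.350339 + (1-p)*3.090652] = 1.724966; exercise = 0.000000; V(1,0) = max -> 1.724966
  V(1,1) = exp(-r*dt) * [p*3.090652 + (1-p)*9.205232] = 6.150569; exercise = 5.468465; V(1,1) = max -> 6.150569
  V(0,0) = exp(-r*dt) * [p*1.724966 + (1-p)*6.150569] = 3.941298; exercise = 1.390000; V(0,0) = max -> 3.941298


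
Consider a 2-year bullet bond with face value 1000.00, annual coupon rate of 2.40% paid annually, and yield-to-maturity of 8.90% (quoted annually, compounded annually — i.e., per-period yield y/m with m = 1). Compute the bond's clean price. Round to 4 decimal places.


Answer: Price = 885.5025

Derivation:
Coupon per period c = face * coupon_rate / m = 24.000000
Periods per year m = 1; per-period yield y/m = 0.089000
Number of cashflows N = 2
Cashflows (t years, CF_t, discount factor 1/(1+y/m)^(m*t), PV):
  t = 1.0000: CF_t = 24.000000, DF = 0.918274, PV = 22.038567
  t = 2.0000: CF_t = 1024.000000, DF = 0.843226, PV = 863.463924
Price P = sum_t PV_t = 885.502491


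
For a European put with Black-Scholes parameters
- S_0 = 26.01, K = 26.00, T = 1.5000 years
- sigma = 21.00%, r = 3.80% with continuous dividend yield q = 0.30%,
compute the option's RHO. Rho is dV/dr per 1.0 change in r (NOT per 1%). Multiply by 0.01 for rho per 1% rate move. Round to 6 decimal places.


Answer: Rho = -17.288747

Derivation:
d1 = 0.3342174842; d2 = 0.0770210612
phi(d1) = 0.3772718754; exp(-qT) = 0.9955101098; exp(-rT) = 0.9445940694
N(-d2) = 0.4693033952
Rho = -K*T*exp(-rT)*N(-d2) = -26.0000 * 1.5000 * 0.9445940694 * 0.4693033952 = -17.288747


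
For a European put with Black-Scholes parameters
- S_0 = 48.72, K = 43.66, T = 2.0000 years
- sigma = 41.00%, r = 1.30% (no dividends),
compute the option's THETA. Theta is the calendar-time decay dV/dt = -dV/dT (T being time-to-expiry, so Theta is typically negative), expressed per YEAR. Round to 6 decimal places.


d1 = 0.5238751880; d2 = -0.0559523726
phi(d1) = 0.3477883620; exp(-qT) = 1.0000000000; exp(-rT) = 0.9743350896
Theta = -S*exp(-qT)*phi(d1)*sigma/(2*sqrt(T)) + r*K*exp(-rT)*N(-d2) - q*S*exp(-qT)*N(-d1)
N(-d1) = 0.3001826767; N(-d2) = 0.5223101256; sqrt(T) = 1.4142135624
Term 1 = -48.7200 * 1.0000000000 * 0.3477883620 * 0.4100 / (2 * 1.4142135624) = -2.4561856403
Term 2 = 0.0130 * 43.6600 * 0.9743350896 * 0.5223101256 = 0.2888443470
Term 3 = 0 (no dividend yield, q = 0)
Theta = -2.4561856403 + (0.2888443470) + (0.0000000000) = -2.167341

Answer: Theta = -2.167341


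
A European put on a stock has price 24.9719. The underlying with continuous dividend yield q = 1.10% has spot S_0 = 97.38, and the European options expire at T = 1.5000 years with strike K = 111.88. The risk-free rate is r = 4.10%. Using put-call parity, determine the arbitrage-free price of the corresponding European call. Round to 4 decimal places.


Put-call parity: C - P = S_0 * exp(-qT) - K * exp(-rT).
S_0 * exp(-qT) = 97.3800 * 0.98363538 = 95.78641325
K * exp(-rT) = 111.8800 * 0.94035295 = 105.20668757
C = P + S*exp(-qT) - K*exp(-rT)
C = 24.9719 + 95.78641325 - 105.20668757 = 15.5516

Answer: Call price = 15.5516


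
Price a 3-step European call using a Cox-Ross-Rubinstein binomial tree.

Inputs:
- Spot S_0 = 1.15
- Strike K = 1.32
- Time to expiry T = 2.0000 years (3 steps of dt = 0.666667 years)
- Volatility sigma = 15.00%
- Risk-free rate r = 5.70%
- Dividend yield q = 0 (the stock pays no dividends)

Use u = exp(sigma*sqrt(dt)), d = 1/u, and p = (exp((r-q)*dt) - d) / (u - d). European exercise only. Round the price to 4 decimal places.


Answer: Price = V(0,0) = 0.0750

Derivation:
dt = T/N = 0.666667
u = exp(sigma*sqrt(dt)) = 1.130290; d = 1/u = 0.884728
p = (exp((r-q)*dt) - d) / (u - d) = 0.627145
Discount per step: exp(-r*dt) = 0.962713
Stock lattice S(k, i) with i counting down-moves:
  k=0: S(0,0) = 1.1500
  k=1: S(1,0) = 1.2998; S(1,1) = 1.0174
  k=2: S(2,0) = 1.4692; S(2,1) = 1.1500; S(2,2) = 0.9002
  k=3: S(3,0) = 1.6606; S(3,1) = 1.2998; S(3,2) = 1.0174; S(3,3) = 0.7964
Terminal payoffs V(N, i) = max(S_T - K, 0):
  V(3,0) = 0.340611; V(3,1) = 0.000000; V(3,2) = 0.000000; V(3,3) = 0.000000
Backward induction: V(k, i) = exp(-r*dt) * [p * V(k+1, i) + (1-p) * V(k+1, i+1)].
  V(2,0) = exp(-r*dt) * [p*0.340611 + (1-p)*0.000000] = 0.205647
  V(2,1) = exp(-r*dt) * [p*0.000000 + (1-p)*0.000000] = 0.000000
  V(2,2) = exp(-r*dt) * [p*0.000000 + (1-p)*0.000000] = 0.000000
  V(1,0) = exp(-r*dt) * [p*0.205647 + (1-p)*0.000000] = 0.124162
  V(1,1) = exp(-r*dt) * [p*0.000000 + (1-p)*0.000000] = 0.000000
  V(0,0) = exp(-r*dt) * [p*0.124162 + (1-p)*0.000000] = 0.074964


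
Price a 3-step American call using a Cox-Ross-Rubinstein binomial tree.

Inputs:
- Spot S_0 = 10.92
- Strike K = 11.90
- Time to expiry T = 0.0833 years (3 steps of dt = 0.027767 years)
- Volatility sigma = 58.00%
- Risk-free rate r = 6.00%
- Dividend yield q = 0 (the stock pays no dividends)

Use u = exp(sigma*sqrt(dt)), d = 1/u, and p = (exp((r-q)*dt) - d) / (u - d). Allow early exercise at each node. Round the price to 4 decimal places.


Answer: Price = V(0,0) = 0.3509

Derivation:
dt = T/N = 0.027767
u = exp(sigma*sqrt(dt)) = 1.101472; d = 1/u = 0.907876
p = (exp((r-q)*dt) - d) / (u - d) = 0.484470
Discount per step: exp(-r*dt) = 0.998335
Stock lattice S(k, i) with i counting down-moves:
  k=0: S(0,0) = 10.9200
  k=1: S(1,0) = 12.0281; S(1,1) = 9.9140
  k=2: S(2,0) = 13.2486; S(2,1) = 10.9200; S(2,2) = 9.0007
  k=3: S(3,0) = 14.5929; S(3,1) = 12.0281; S(3,2) = 9.9140; S(3,3) = 8.1715
Terminal payoffs V(N, i) = max(S_T - K, 0):
  V(3,0) = 2.692942; V(3,1) = 0.128073; V(3,2) = 0.000000; V(3,3) = 0.000000
Backward induction: V(k, i) = exp(-r*dt) * [p * V(k+1, i) + (1-p) * V(k+1, i+1)]; then take max(V_cont, immediate exercise) for American.
  V(2,0) = exp(-r*dt) * [p*2.692942 + (1-p)*0.128073] = 1.368392; exercise = 1.348583; V(2,0) = max -> 1.368392
  V(2,1) = exp(-r*dt) * [p*0.128073 + (1-p)*0.000000] = 0.061944; exercise = 0.000000; V(2,1) = max -> 0.061944
  V(2,2) = exp(-r*dt) * [p*0.000000 + (1-p)*0.000000] = 0.000000; exercise = 0.000000; V(2,2) = max -> 0.000000
  V(1,0) = exp(-r*dt) * [p*1.368392 + (1-p)*0.061944] = 0.693722; exercise = 0.128073; V(1,0) = max -> 0.693722
  V(1,1) = exp(-r*dt) * [p*0.061944 + (1-p)*0.000000] = 0.029960; exercise = 0.000000; V(1,1) = max -> 0.029960
  V(0,0) = exp(-r*dt) * [p*0.693722 + (1-p)*0.029960] = 0.350947; exercise = 0.000000; V(0,0) = max -> 0.350947


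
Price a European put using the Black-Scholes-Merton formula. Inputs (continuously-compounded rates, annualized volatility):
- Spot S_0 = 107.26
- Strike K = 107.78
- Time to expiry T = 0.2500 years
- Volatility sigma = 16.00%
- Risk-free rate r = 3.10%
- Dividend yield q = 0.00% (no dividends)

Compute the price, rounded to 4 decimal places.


Answer: Price = 3.2636

Derivation:
d1 = (ln(S/K) + (r - q + 0.5*sigma^2) * T) / (sigma * sqrt(T)) = 0.07642101
d2 = d1 - sigma * sqrt(T) = -0.00357899
exp(-rT) = 0.99227995; exp(-qT) = 1.00000000
P = K * exp(-rT) * N(-d2) - S_0 * exp(-qT) * N(-d1)
N(-d1) = 0.46954208; N(-d2) = 0.50142781
P = 107.7800 * 0.99227995 * 0.50142781 - 107.2600 * 1.00000000 * 0.46954208 = 3.2636


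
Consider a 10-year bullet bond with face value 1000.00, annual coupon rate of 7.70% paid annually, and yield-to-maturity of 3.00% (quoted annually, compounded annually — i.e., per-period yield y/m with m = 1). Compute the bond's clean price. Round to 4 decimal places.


Coupon per period c = face * coupon_rate / m = 77.000000
Periods per year m = 1; per-period yield y/m = 0.030000
Number of cashflows N = 10
Cashflows (t years, CF_t, discount factor 1/(1+y/m)^(m*t), PV):
  t = 1.0000: CF_t = 77.000000, DF = 0.970874, PV = 74.757282
  t = 2.0000: CF_t = 77.000000, DF = 0.942596, PV = 72.579885
  t = 3.0000: CF_t = 77.000000, DF = 0.915142, PV = 70.465908
  t = 4.0000: CF_t = 77.000000, DF = 0.888487, PV = 68.413503
  t = 5.0000: CF_t = 77.000000, DF = 0.862609, PV = 66.420876
  t = 6.0000: CF_t = 77.000000, DF = 0.837484, PV = 64.486288
  t = 7.0000: CF_t = 77.000000, DF = 0.813092, PV = 62.608046
  t = 8.0000: CF_t = 77.000000, DF = 0.789409, PV = 60.784511
  t = 9.0000: CF_t = 77.000000, DF = 0.766417, PV = 59.014088
  t = 10.0000: CF_t = 1077.000000, DF = 0.744094, PV = 801.389146
Price P = sum_t PV_t = 1400.919533

Answer: Price = 1400.9195


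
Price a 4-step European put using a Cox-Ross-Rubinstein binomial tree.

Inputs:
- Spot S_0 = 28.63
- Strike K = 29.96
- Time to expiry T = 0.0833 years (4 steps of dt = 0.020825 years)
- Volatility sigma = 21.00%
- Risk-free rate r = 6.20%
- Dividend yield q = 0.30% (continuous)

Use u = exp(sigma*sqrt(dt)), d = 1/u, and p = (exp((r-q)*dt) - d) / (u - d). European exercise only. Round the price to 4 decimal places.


dt = T/N = 0.020825
u = exp(sigma*sqrt(dt)) = 1.030769; d = 1/u = 0.970150
p = (exp((r-q)*dt) - d) / (u - d) = 0.512706
Discount per step: exp(-r*dt) = 0.998710
Stock lattice S(k, i) with i counting down-moves:
  k=0: S(0,0) = 28.6300
  k=1: S(1,0) = 29.5109; S(1,1) = 27.7754
  k=2: S(2,0) = 30.4189; S(2,1) = 28.6300; S(2,2) = 26.9463
  k=3: S(3,0) = 31.3549; S(3,1) = 29.5109; S(3,2) = 27.7754; S(3,3) = 26.1419
  k=4: S(4,0) = 32.3196; S(4,1) = 30.4189; S(4,2) = 28.6300; S(4,3) = 26.9463; S(4,4) = 25.3616
Terminal payoffs V(N, i) = max(K - S_T, 0):
  V(4,0) = 0.000000; V(4,1) = 0.000000; V(4,2) = 1.330000; V(4,3) = 3.013714; V(4,4) = 4.598410
Backward induction: V(k, i) = exp(-r*dt) * [p * V(k+1, i) + (1-p) * V(k+1, i+1)].
  V(3,0) = exp(-r*dt) * [p*0.000000 + (1-p)*0.000000] = 0.000000
  V(3,1) = exp(-r*dt) * [p*0.000000 + (1-p)*1.330000] = 0.647265
  V(3,2) = exp(-r*dt) * [p*1.330000 + (1-p)*3.013714] = 2.147690
  V(3,3) = exp(-r*dt) * [p*3.013714 + (1-p)*4.598410] = 3.781043
  V(2,0) = exp(-r*dt) * [p*0.000000 + (1-p)*0.647265] = 0.315002
  V(2,1) = exp(-r*dt) * [p*0.647265 + (1-p)*2.147690] = 1.376635
  V(2,2) = exp(-r*dt) * [p*2.147690 + (1-p)*3.781043] = 2.939815
  V(1,0) = exp(-r*dt) * [p*0.315002 + (1-p)*1.376635] = 0.831256
  V(1,1) = exp(-r*dt) * [p*1.376635 + (1-p)*2.939815] = 2.135605
  V(0,0) = exp(-r*dt) * [p*0.831256 + (1-p)*2.135605] = 1.464965

Answer: Price = V(0,0) = 1.4650


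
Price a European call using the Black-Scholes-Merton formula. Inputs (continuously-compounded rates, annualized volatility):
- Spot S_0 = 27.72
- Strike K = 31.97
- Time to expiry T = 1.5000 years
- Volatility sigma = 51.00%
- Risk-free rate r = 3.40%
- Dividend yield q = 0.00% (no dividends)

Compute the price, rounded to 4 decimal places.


Answer: Price = 5.8668

Derivation:
d1 = (ln(S/K) + (r - q + 0.5*sigma^2) * T) / (sigma * sqrt(T)) = 0.16559065
d2 = d1 - sigma * sqrt(T) = -0.45902924
exp(-rT) = 0.95027867; exp(-qT) = 1.00000000
C = S_0 * exp(-qT) * N(d1) - K * exp(-rT) * N(d2)
N(d1) = 0.56576045; N(d2) = 0.32310659
C = 27.7200 * 1.00000000 * 0.56576045 - 31.9700 * 0.95027867 * 0.32310659 = 5.8668


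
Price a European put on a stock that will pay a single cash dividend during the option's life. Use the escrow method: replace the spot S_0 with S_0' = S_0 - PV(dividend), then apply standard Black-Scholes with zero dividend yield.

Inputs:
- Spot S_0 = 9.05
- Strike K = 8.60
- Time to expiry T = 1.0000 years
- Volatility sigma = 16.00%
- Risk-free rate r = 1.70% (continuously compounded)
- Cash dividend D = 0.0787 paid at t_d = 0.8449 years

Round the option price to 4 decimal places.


PV(D) = D * exp(-r * t_d) = 0.0787 * 0.98573936 = 0.07757769
S_0' = S_0 - PV(D) = 9.0500 - 0.07757769 = 8.97242231
d1 = (ln(S_0'/K) + (r + sigma^2/2)*T) / (sigma*sqrt(T)) = 0.45120926
d2 = d1 - sigma*sqrt(T) = 0.29120926
exp(-rT) = 0.98314368
N(-d1) = 0.32591937; N(-d2) = 0.38544564
P = K * exp(-rT) * N(-d2) - S_0' * N(-d1) = 8.6000 * 0.98314368 * 0.38544564 - 8.97242231 * 0.32591937 = 0.3347

Answer: Price = 0.3347


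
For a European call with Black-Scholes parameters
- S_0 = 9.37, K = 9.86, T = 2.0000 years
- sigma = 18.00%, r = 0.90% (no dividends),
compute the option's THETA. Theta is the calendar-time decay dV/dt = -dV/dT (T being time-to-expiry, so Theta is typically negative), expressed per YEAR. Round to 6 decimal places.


d1 = -0.0022512409; d2 = -0.2568096821
phi(d1) = 0.3989412695; exp(-qT) = 1.0000000000; exp(-rT) = 0.9821610324
Theta = -S*exp(-qT)*phi(d1)*sigma/(2*sqrt(T)) - r*K*exp(-rT)*N(d2) + q*S*exp(-qT)*N(d1)
N(d1) = 0.4991018856; N(d2) = 0.3986628477; sqrt(T) = 1.4142135624
Term 1 = -9.3700 * 1.0000000000 * 0.3989412695 * 0.1800 / (2 * 1.4142135624) = -0.2378899351
Term 2 = -0.0090 * 9.8600 * 0.9821610324 * 0.3986628477 = -0.0347462459
Term 3 = 0 (no dividend yield, q = 0)
Theta = -0.2378899351 + (-0.0347462459) + (0.0000000000) = -0.272636

Answer: Theta = -0.272636


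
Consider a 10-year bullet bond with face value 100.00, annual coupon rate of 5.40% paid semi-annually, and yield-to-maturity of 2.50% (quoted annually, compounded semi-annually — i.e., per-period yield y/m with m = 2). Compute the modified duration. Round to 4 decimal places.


Coupon per period c = face * coupon_rate / m = 2.700000
Periods per year m = 2; per-period yield y/m = 0.012500
Number of cashflows N = 20
Cashflows (t years, CF_t, discount factor 1/(1+y/m)^(m*t), PV):
  t = 0.5000: CF_t = 2.700000, DF = 0.987654, PV = 2.666667
  t = 1.0000: CF_t = 2.700000, DF = 0.975461, PV = 2.633745
  t = 1.5000: CF_t = 2.700000, DF = 0.963418, PV = 2.601229
  t = 2.0000: CF_t = 2.700000, DF = 0.951524, PV = 2.569116
  t = 2.5000: CF_t = 2.700000, DF = 0.939777, PV = 2.537398
  t = 3.0000: CF_t = 2.700000, DF = 0.928175, PV = 2.506072
  t = 3.5000: CF_t = 2.700000, DF = 0.916716, PV = 2.475133
  t = 4.0000: CF_t = 2.700000, DF = 0.905398, PV = 2.444576
  t = 4.5000: CF_t = 2.700000, DF = 0.894221, PV = 2.414396
  t = 5.0000: CF_t = 2.700000, DF = 0.883181, PV = 2.384589
  t = 5.5000: CF_t = 2.700000, DF = 0.872277, PV = 2.355149
  t = 6.0000: CF_t = 2.700000, DF = 0.861509, PV = 2.326073
  t = 6.5000: CF_t = 2.700000, DF = 0.850873, PV = 2.297356
  t = 7.0000: CF_t = 2.700000, DF = 0.840368, PV = 2.268994
  t = 7.5000: CF_t = 2.700000, DF = 0.829993, PV = 2.240982
  t = 8.0000: CF_t = 2.700000, DF = 0.819746, PV = 2.213315
  t = 8.5000: CF_t = 2.700000, DF = 0.809626, PV = 2.185990
  t = 9.0000: CF_t = 2.700000, DF = 0.799631, PV = 2.159003
  t = 9.5000: CF_t = 2.700000, DF = 0.789759, PV = 2.132348
  t = 10.0000: CF_t = 102.700000, DF = 0.780009, PV = 80.106878
Price P = sum_t PV_t = 125.519008
First compute Macaulay numerator sum_t t * PV_t:
  t * PV_t at t = 0.5000: 1.333333
  t * PV_t at t = 1.0000: 2.633745
  t * PV_t at t = 1.5000: 3.901844
  t * PV_t at t = 2.0000: 5.138231
  t * PV_t at t = 2.5000: 6.343495
  t * PV_t at t = 3.0000: 7.518216
  t * PV_t at t = 3.5000: 8.662966
  t * PV_t at t = 4.0000: 9.778303
  t * PV_t at t = 4.5000: 10.864781
  t * PV_t at t = 5.0000: 11.922943
  t * PV_t at t = 5.5000: 12.953320
  t * PV_t at t = 6.0000: 13.956439
  t * PV_t at t = 6.5000: 14.932816
  t * PV_t at t = 7.0000: 15.882957
  t * PV_t at t = 7.5000: 16.807362
  t * PV_t at t = 8.0000: 17.706521
  t * PV_t at t = 8.5000: 18.580917
  t * PV_t at t = 9.0000: 19.431025
  t * PV_t at t = 9.5000: 20.257310
  t * PV_t at t = 10.0000: 801.068779
Macaulay duration D = 1019.675303 / 125.519008 = 8.123672
Modified duration = D / (1 + y/m) = 8.123672 / (1 + 0.012500) = 8.023380

Answer: Modified duration = 8.0234


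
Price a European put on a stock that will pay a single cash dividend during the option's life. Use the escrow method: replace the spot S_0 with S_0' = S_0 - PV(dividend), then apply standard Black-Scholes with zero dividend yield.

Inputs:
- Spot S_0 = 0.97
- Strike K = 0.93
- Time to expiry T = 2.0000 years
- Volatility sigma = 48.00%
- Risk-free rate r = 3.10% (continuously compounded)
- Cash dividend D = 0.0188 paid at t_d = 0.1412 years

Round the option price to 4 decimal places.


PV(D) = D * exp(-r * t_d) = 0.0188 * 0.99563237 = 0.01871789
S_0' = S_0 - PV(D) = 0.9700 - 0.01871789 = 0.95128211
d1 = (ln(S_0'/K) + (r + sigma^2/2)*T) / (sigma*sqrt(T)) = 0.46407724
d2 = d1 - sigma*sqrt(T) = -0.21474527
exp(-rT) = 0.93988289
N(-d1) = 0.32129620; N(-d2) = 0.58501704
P = K * exp(-rT) * N(-d2) - S_0' * N(-d1) = 0.9300 * 0.93988289 * 0.58501704 - 0.95128211 * 0.32129620 = 0.2057

Answer: Price = 0.2057


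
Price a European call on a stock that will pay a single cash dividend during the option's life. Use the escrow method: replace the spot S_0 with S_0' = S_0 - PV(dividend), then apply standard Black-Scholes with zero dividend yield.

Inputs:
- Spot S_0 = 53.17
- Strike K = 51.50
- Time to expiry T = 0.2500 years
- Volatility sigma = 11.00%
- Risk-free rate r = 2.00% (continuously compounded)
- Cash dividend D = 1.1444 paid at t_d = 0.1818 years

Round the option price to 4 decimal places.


PV(D) = D * exp(-r * t_d) = 1.1444 * 0.99637060 = 1.14024652
S_0' = S_0 - PV(D) = 53.1700 - 1.14024652 = 52.02975348
d1 = (ln(S_0'/K) + (r + sigma^2/2)*T) / (sigma*sqrt(T)) = 0.30448054
d2 = d1 - sigma*sqrt(T) = 0.24948054
exp(-rT) = 0.99501248
N(d1) = 0.61961909; N(d2) = 0.59850545
C = S_0' * N(d1) - K * exp(-rT) * N(d2) = 52.02975348 * 0.61961909 - 51.5000 * 0.99501248 * 0.59850545 = 1.5693

Answer: Price = 1.5693


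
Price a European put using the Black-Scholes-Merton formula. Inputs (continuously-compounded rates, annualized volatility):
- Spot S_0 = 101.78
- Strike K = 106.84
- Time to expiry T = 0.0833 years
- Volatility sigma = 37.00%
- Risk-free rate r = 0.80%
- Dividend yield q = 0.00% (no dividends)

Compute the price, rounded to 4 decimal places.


Answer: Price = 7.3726

Derivation:
d1 = (ln(S/K) + (r - q + 0.5*sigma^2) * T) / (sigma * sqrt(T)) = -0.39471017
d2 = d1 - sigma * sqrt(T) = -0.50149861
exp(-rT) = 0.99933382; exp(-qT) = 1.00000000
P = K * exp(-rT) * N(-d2) - S_0 * exp(-qT) * N(-d1)
N(-d1) = 0.65347160; N(-d2) = 0.69198987
P = 106.8400 * 0.99933382 * 0.69198987 - 101.7800 * 1.00000000 * 0.65347160 = 7.3726


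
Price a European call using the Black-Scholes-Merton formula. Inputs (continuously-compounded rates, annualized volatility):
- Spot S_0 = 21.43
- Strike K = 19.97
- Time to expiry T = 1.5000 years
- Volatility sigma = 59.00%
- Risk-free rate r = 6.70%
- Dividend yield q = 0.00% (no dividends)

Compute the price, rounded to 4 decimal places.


Answer: Price = 7.4036

Derivation:
d1 = (ln(S/K) + (r - q + 0.5*sigma^2) * T) / (sigma * sqrt(T)) = 0.59802931
d2 = d1 - sigma * sqrt(T) = -0.12457017
exp(-rT) = 0.90438511; exp(-qT) = 1.00000000
C = S_0 * exp(-qT) * N(d1) - K * exp(-rT) * N(d2)
N(d1) = 0.72508981; N(d2) = 0.45043192
C = 21.4300 * 1.00000000 * 0.72508981 - 19.9700 * 0.90438511 * 0.45043192 = 7.4036


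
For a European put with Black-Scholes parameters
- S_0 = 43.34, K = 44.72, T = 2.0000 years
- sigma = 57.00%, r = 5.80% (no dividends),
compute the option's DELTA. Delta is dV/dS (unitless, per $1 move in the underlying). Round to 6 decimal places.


Answer: Delta = -0.305703

Derivation:
d1 = 0.5080688352; d2 = -0.2980328954
phi(d1) = 0.3506363951; exp(-qT) = 1.0000000000; exp(-rT) = 0.8904752233
N(-d1) = 0.3057025351
Delta = -exp(-qT) * N(-d1) = -1.0000000000 * 0.3057025351 = -0.305703


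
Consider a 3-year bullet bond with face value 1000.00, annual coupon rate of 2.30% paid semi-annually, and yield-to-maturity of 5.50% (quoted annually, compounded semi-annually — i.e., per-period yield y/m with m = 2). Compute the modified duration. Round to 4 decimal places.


Answer: Modified duration = 2.8333

Derivation:
Coupon per period c = face * coupon_rate / m = 11.500000
Periods per year m = 2; per-period yield y/m = 0.027500
Number of cashflows N = 6
Cashflows (t years, CF_t, discount factor 1/(1+y/m)^(m*t), PV):
  t = 0.5000: CF_t = 11.500000, DF = 0.973236, PV = 11.192214
  t = 1.0000: CF_t = 11.500000, DF = 0.947188, PV = 10.892666
  t = 1.5000: CF_t = 11.500000, DF = 0.921838, PV = 10.601135
  t = 2.0000: CF_t = 11.500000, DF = 0.897166, PV = 10.317406
  t = 2.5000: CF_t = 11.500000, DF = 0.873154, PV = 10.041271
  t = 3.0000: CF_t = 1011.500000, DF = 0.849785, PV = 859.557440
Price P = sum_t PV_t = 912.602132
First compute Macaulay numerator sum_t t * PV_t:
  t * PV_t at t = 0.5000: 5.596107
  t * PV_t at t = 1.0000: 10.892666
  t * PV_t at t = 1.5000: 15.901702
  t * PV_t at t = 2.0000: 20.634812
  t * PV_t at t = 2.5000: 25.103177
  t * PV_t at t = 3.0000: 2578.672320
Macaulay duration D = 2656.800784 / 912.602132 = 2.911237
Modified duration = D / (1 + y/m) = 2.911237 / (1 + 0.027500) = 2.833320


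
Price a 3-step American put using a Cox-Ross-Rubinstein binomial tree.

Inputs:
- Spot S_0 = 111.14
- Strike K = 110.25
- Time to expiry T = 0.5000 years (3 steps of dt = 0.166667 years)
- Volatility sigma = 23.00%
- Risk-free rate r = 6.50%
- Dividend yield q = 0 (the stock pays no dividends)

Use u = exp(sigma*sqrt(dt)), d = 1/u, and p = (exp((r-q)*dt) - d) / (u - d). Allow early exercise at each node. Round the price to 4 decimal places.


Answer: Price = V(0,0) = 5.8811

Derivation:
dt = T/N = 0.166667
u = exp(sigma*sqrt(dt)) = 1.098447; d = 1/u = 0.910376
p = (exp((r-q)*dt) - d) / (u - d) = 0.534459
Discount per step: exp(-r*dt) = 0.989225
Stock lattice S(k, i) with i counting down-moves:
  k=0: S(0,0) = 111.1400
  k=1: S(1,0) = 122.0814; S(1,1) = 101.1792
  k=2: S(2,0) = 134.0999; S(2,1) = 111.1400; S(2,2) = 92.1112
  k=3: S(3,0) = 147.3016; S(3,1) = 122.0814; S(3,2) = 101.1792; S(3,3) = 83.8559
Terminal payoffs V(N, i) = max(K - S_T, 0):
  V(3,0) = 0.000000; V(3,1) = 0.000000; V(3,2) = 9.070764; V(3,3) = 26.394142
Backward induction: V(k, i) = exp(-r*dt) * [p * V(k+1, i) + (1-p) * V(k+1, i+1)]; then take max(V_cont, immediate exercise) for American.
  V(2,0) = exp(-r*dt) * [p*0.000000 + (1-p)*0.000000] = 0.000000; exercise = 0.000000; V(2,0) = max -> 0.000000
  V(2,1) = exp(-r*dt) * [p*0.000000 + (1-p)*9.070764] = 4.177315; exercise = 0.000000; V(2,1) = max -> 4.177315
  V(2,2) = exp(-r*dt) * [p*9.070764 + (1-p)*26.394142] = 16.950879; exercise = 18.138808; V(2,2) = max -> 18.138808
  V(1,0) = exp(-r*dt) * [p*0.000000 + (1-p)*4.177315] = 1.923759; exercise = 0.000000; V(1,0) = max -> 1.923759
  V(1,1) = exp(-r*dt) * [p*4.177315 + (1-p)*18.138808] = 10.561924; exercise = 9.070764; V(1,1) = max -> 10.561924
  V(0,0) = exp(-r*dt) * [p*1.923759 + (1-p)*10.561924] = 5.881123; exercise = 0.000000; V(0,0) = max -> 5.881123


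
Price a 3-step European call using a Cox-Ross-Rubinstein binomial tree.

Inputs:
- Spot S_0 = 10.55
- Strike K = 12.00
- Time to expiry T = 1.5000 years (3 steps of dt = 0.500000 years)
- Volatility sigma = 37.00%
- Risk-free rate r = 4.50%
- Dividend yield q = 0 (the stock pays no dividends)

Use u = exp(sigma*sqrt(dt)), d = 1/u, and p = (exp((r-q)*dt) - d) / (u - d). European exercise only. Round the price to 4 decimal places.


dt = T/N = 0.500000
u = exp(sigma*sqrt(dt)) = 1.299045; d = 1/u = 0.769796
p = (exp((r-q)*dt) - d) / (u - d) = 0.477958
Discount per step: exp(-r*dt) = 0.977751
Stock lattice S(k, i) with i counting down-moves:
  k=0: S(0,0) = 10.5500
  k=1: S(1,0) = 13.7049; S(1,1) = 8.1213
  k=2: S(2,0) = 17.8033; S(2,1) = 10.5500; S(2,2) = 6.2518
  k=3: S(3,0) = 23.1273; S(3,1) = 13.7049; S(3,2) = 8.1213; S(3,3) = 4.8126
Terminal payoffs V(N, i) = max(S_T - K, 0):
  V(3,0) = 11.127315; V(3,1) = 1.704927; V(3,2) = 0.000000; V(3,3) = 0.000000
Backward induction: V(k, i) = exp(-r*dt) * [p * V(k+1, i) + (1-p) * V(k+1, i+1)].
  V(2,0) = exp(-r*dt) * [p*11.127315 + (1-p)*1.704927] = 6.070304
  V(2,1) = exp(-r*dt) * [p*1.704927 + (1-p)*0.000000] = 0.796753
  V(2,2) = exp(-r*dt) * [p*0.000000 + (1-p)*0.000000] = 0.000000
  V(1,0) = exp(-r*dt) * [p*6.070304 + (1-p)*0.796753] = 3.243484
  V(1,1) = exp(-r*dt) * [p*0.796753 + (1-p)*0.000000] = 0.372342
  V(0,0) = exp(-r*dt) * [p*3.243484 + (1-p)*0.372342] = 1.705812

Answer: Price = V(0,0) = 1.7058


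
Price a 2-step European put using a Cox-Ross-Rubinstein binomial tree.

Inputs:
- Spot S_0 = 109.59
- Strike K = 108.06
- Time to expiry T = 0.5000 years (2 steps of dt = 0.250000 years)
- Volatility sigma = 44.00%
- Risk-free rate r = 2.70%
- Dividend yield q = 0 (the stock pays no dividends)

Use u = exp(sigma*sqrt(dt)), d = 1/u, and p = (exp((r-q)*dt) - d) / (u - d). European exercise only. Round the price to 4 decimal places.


Answer: Price = V(0,0) = 10.7631

Derivation:
dt = T/N = 0.250000
u = exp(sigma*sqrt(dt)) = 1.246077; d = 1/u = 0.802519
p = (exp((r-q)*dt) - d) / (u - d) = 0.460490
Discount per step: exp(-r*dt) = 0.993273
Stock lattice S(k, i) with i counting down-moves:
  k=0: S(0,0) = 109.5900
  k=1: S(1,0) = 136.5575; S(1,1) = 87.9480
  k=2: S(2,0) = 170.1612; S(2,1) = 109.5900; S(2,2) = 70.5800
Terminal payoffs V(N, i) = max(K - S_T, 0):
  V(2,0) = 0.000000; V(2,1) = 0.000000; V(2,2) = 37.480049
Backward induction: V(k, i) = exp(-r*dt) * [p * V(k+1, i) + (1-p) * V(k+1, i+1)].
  V(1,0) = exp(-r*dt) * [p*0.000000 + (1-p)*0.000000] = 0.000000
  V(1,1) = exp(-r*dt) * [p*0.000000 + (1-p)*37.480049] = 20.084826
  V(0,0) = exp(-r*dt) * [p*0.000000 + (1-p)*20.084826] = 10.763066


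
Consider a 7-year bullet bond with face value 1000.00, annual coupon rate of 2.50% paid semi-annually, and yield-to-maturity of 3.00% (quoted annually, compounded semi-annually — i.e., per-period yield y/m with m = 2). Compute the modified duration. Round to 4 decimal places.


Coupon per period c = face * coupon_rate / m = 12.500000
Periods per year m = 2; per-period yield y/m = 0.015000
Number of cashflows N = 14
Cashflows (t years, CF_t, discount factor 1/(1+y/m)^(m*t), PV):
  t = 0.5000: CF_t = 12.500000, DF = 0.985222, PV = 12.315271
  t = 1.0000: CF_t = 12.500000, DF = 0.970662, PV = 12.133272
  t = 1.5000: CF_t = 12.500000, DF = 0.956317, PV = 11.953962
  t = 2.0000: CF_t = 12.500000, DF = 0.942184, PV = 11.777303
  t = 2.5000: CF_t = 12.500000, DF = 0.928260, PV = 11.603254
  t = 3.0000: CF_t = 12.500000, DF = 0.914542, PV = 11.431777
  t = 3.5000: CF_t = 12.500000, DF = 0.901027, PV = 11.262835
  t = 4.0000: CF_t = 12.500000, DF = 0.887711, PV = 11.096389
  t = 4.5000: CF_t = 12.500000, DF = 0.874592, PV = 10.932403
  t = 5.0000: CF_t = 12.500000, DF = 0.861667, PV = 10.770840
  t = 5.5000: CF_t = 12.500000, DF = 0.848933, PV = 10.611665
  t = 6.0000: CF_t = 12.500000, DF = 0.836387, PV = 10.454843
  t = 6.5000: CF_t = 12.500000, DF = 0.824027, PV = 10.300338
  t = 7.0000: CF_t = 1012.500000, DF = 0.811849, PV = 821.997393
Price P = sum_t PV_t = 968.641546
First compute Macaulay numerator sum_t t * PV_t:
  t * PV_t at t = 0.5000: 6.157635
  t * PV_t at t = 1.0000: 12.133272
  t * PV_t at t = 1.5000: 17.930944
  t * PV_t at t = 2.0000: 23.554606
  t * PV_t at t = 2.5000: 29.008135
  t * PV_t at t = 3.0000: 34.295332
  t * PV_t at t = 3.5000: 39.419922
  t * PV_t at t = 4.0000: 44.385556
  t * PV_t at t = 4.5000: 49.195814
  t * PV_t at t = 5.0000: 53.854202
  t * PV_t at t = 5.5000: 58.364160
  t * PV_t at t = 6.0000: 62.729057
  t * PV_t at t = 6.5000: 66.952195
  t * PV_t at t = 7.0000: 5753.981754
Macaulay duration D = 6251.962584 / 968.641546 = 6.454361
Modified duration = D / (1 + y/m) = 6.454361 / (1 + 0.015000) = 6.358977

Answer: Modified duration = 6.3590


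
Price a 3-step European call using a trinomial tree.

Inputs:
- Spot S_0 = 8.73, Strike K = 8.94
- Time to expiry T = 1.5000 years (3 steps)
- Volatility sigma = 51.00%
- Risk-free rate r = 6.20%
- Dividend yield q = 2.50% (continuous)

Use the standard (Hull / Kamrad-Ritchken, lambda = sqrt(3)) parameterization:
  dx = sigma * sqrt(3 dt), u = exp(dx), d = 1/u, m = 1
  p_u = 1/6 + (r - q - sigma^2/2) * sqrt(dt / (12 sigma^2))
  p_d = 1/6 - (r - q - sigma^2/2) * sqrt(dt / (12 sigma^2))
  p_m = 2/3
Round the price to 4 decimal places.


dt = T/N = 0.500000; dx = sigma*sqrt(3*dt) = 0.624620
u = exp(dx) = 1.867536; d = 1/u = 0.535465
p_u = 0.129424, p_m = 0.666667, p_d = 0.203909
Discount per step: exp(-r*dt) = 0.969476
Stock lattice S(k, j) with j the centered position index:
  k=0: S(0,+0) = 8.7300
  k=1: S(1,-1) = 4.6746; S(1,+0) = 8.7300; S(1,+1) = 16.3036
  k=2: S(2,-2) = 2.5031; S(2,-1) = 4.6746; S(2,+0) = 8.7300; S(2,+1) = 16.3036; S(2,+2) = 30.4475
  k=3: S(3,-3) = 1.3403; S(3,-2) = 2.5031; S(3,-1) = 4.6746; S(3,+0) = 8.7300; S(3,+1) = 16.3036; S(3,+2) = 30.4475; S(3,+3) = 56.8619
Terminal payoffs V(N, j) = max(S_T - K, 0):
  V(3,-3) = 0.000000; V(3,-2) = 0.000000; V(3,-1) = 0.000000; V(3,+0) = 0.000000; V(3,+1) = 7.363589; V(3,+2) = 21.507538; V(3,+3) = 47.921872
Backward induction: V(k, j) = exp(-r*dt) * [p_u * V(k+1, j+1) + p_m * V(k+1, j) + p_d * V(k+1, j-1)]
  V(2,-2) = exp(-r*dt) * [p_u*0.000000 + p_m*0.000000 + p_d*0.000000] = 0.000000
  V(2,-1) = exp(-r*dt) * [p_u*0.000000 + p_m*0.000000 + p_d*0.000000] = 0.000000
  V(2,+0) = exp(-r*dt) * [p_u*7.363589 + p_m*0.000000 + p_d*0.000000] = 0.923935
  V(2,+1) = exp(-r*dt) * [p_u*21.507538 + p_m*7.363589 + p_d*0.000000] = 7.457837
  V(2,+2) = exp(-r*dt) * [p_u*47.921872 + p_m*21.507538 + p_d*7.363589] = 21.369282
  V(1,-1) = exp(-r*dt) * [p_u*0.923935 + p_m*0.000000 + p_d*0.000000] = 0.115929
  V(1,+0) = exp(-r*dt) * [p_u*7.457837 + p_m*0.923935 + p_d*0.000000] = 1.532915
  V(1,+1) = exp(-r*dt) * [p_u*21.369282 + p_m*7.457837 + p_d*0.923935] = 7.684052
  V(0,+0) = exp(-r*dt) * [p_u*7.684052 + p_m*1.532915 + p_d*0.115929] = 1.977811

Answer: Price = V(0,0) = 1.9778


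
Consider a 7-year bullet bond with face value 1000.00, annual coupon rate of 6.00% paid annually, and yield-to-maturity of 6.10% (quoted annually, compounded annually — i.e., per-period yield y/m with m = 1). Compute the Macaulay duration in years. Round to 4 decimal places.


Coupon per period c = face * coupon_rate / m = 60.000000
Periods per year m = 1; per-period yield y/m = 0.061000
Number of cashflows N = 7
Cashflows (t years, CF_t, discount factor 1/(1+y/m)^(m*t), PV):
  t = 1.0000: CF_t = 60.000000, DF = 0.942507, PV = 56.550424
  t = 2.0000: CF_t = 60.000000, DF = 0.888320, PV = 53.299174
  t = 3.0000: CF_t = 60.000000, DF = 0.837247, PV = 50.234849
  t = 4.0000: CF_t = 60.000000, DF = 0.789112, PV = 47.346700
  t = 5.0000: CF_t = 60.000000, DF = 0.743743, PV = 44.624599
  t = 6.0000: CF_t = 60.000000, DF = 0.700983, PV = 42.059000
  t = 7.0000: CF_t = 1060.000000, DF = 0.660682, PV = 700.322659
Price P = sum_t PV_t = 994.437406
Macaulay numerator sum_t t * PV_t:
  t * PV_t at t = 1.0000: 56.550424
  t * PV_t at t = 2.0000: 106.598349
  t * PV_t at t = 3.0000: 150.704546
  t * PV_t at t = 4.0000: 189.386800
  t * PV_t at t = 5.0000: 223.122997
  t * PV_t at t = 6.0000: 252.354003
  t * PV_t at t = 7.0000: 4902.258610
Macaulay duration D = (sum_t t * PV_t) / P = 5880.975729 / 994.437406 = 5.913872

Answer: Macaulay duration = 5.9139 years


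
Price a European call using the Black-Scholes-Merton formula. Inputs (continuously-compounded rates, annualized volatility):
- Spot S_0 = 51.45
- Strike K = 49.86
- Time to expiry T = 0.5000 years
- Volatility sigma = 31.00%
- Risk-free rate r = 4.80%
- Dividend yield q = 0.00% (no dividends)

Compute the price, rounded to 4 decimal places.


d1 = (ln(S/K) + (r - q + 0.5*sigma^2) * T) / (sigma * sqrt(T)) = 0.36229590
d2 = d1 - sigma * sqrt(T) = 0.14309279
exp(-rT) = 0.97628571; exp(-qT) = 1.00000000
C = S_0 * exp(-qT) * N(d1) - K * exp(-rT) * N(d2)
N(d1) = 0.64143454; N(d2) = 0.55689155
C = 51.4500 * 1.00000000 * 0.64143454 - 49.8600 * 0.97628571 * 0.55689155 = 5.8937

Answer: Price = 5.8937


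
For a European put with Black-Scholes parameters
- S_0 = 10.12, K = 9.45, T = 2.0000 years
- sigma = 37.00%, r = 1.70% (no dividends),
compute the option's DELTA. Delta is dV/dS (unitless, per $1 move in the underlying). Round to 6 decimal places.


d1 = 0.4575151389; d2 = -0.0657438791
phi(d1) = 0.3592996409; exp(-qT) = 1.0000000000; exp(-rT) = 0.9665715046
N(-d1) = 0.3236504117
Delta = -exp(-qT) * N(-d1) = -1.0000000000 * 0.3236504117 = -0.323650

Answer: Delta = -0.323650


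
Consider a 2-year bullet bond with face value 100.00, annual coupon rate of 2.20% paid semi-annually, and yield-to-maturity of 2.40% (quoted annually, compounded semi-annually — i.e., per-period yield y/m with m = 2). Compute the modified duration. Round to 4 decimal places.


Coupon per period c = face * coupon_rate / m = 1.100000
Periods per year m = 2; per-period yield y/m = 0.012000
Number of cashflows N = 4
Cashflows (t years, CF_t, discount factor 1/(1+y/m)^(m*t), PV):
  t = 0.5000: CF_t = 1.100000, DF = 0.988142, PV = 1.086957
  t = 1.0000: CF_t = 1.100000, DF = 0.976425, PV = 1.074068
  t = 1.5000: CF_t = 1.100000, DF = 0.964847, PV = 1.061332
  t = 2.0000: CF_t = 101.100000, DF = 0.953406, PV = 96.389362
Price P = sum_t PV_t = 99.611718
First compute Macaulay numerator sum_t t * PV_t:
  t * PV_t at t = 0.5000: 0.543478
  t * PV_t at t = 1.0000: 1.074068
  t * PV_t at t = 1.5000: 1.591998
  t * PV_t at t = 2.0000: 192.778724
Macaulay duration D = 195.988268 / 99.611718 = 1.967522
Modified duration = D / (1 + y/m) = 1.967522 / (1 + 0.012000) = 1.944192

Answer: Modified duration = 1.9442


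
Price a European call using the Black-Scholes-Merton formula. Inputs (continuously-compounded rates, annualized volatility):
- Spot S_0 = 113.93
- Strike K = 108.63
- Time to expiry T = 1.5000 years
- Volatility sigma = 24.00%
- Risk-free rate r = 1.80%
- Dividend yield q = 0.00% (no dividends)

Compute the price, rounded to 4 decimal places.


Answer: Price = 17.3385

Derivation:
d1 = (ln(S/K) + (r - q + 0.5*sigma^2) * T) / (sigma * sqrt(T)) = 0.40088830
d2 = d1 - sigma * sqrt(T) = 0.10694953
exp(-rT) = 0.97336124; exp(-qT) = 1.00000000
C = S_0 * exp(-qT) * N(d1) - K * exp(-rT) * N(d2)
N(d1) = 0.65574882; N(d2) = 0.54258549
C = 113.9300 * 1.00000000 * 0.65574882 - 108.6300 * 0.97336124 * 0.54258549 = 17.3385


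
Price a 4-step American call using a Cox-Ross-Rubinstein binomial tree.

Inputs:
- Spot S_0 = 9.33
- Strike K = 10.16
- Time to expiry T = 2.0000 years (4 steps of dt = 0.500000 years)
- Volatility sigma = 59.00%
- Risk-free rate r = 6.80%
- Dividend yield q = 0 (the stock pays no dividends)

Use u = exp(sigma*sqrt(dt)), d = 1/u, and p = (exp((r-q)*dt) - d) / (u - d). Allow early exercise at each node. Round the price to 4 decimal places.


dt = T/N = 0.500000
u = exp(sigma*sqrt(dt)) = 1.517695; d = 1/u = 0.658894
p = (exp((r-q)*dt) - d) / (u - d) = 0.437459
Discount per step: exp(-r*dt) = 0.966572
Stock lattice S(k, i) with i counting down-moves:
  k=0: S(0,0) = 9.3300
  k=1: S(1,0) = 14.1601; S(1,1) = 6.1475
  k=2: S(2,0) = 21.4907; S(2,1) = 9.3300; S(2,2) = 4.0505
  k=3: S(3,0) = 32.6164; S(3,1) = 14.1601; S(3,2) = 6.1475; S(3,3) = 2.6689
  k=4: S(4,0) = 49.5017; S(4,1) = 21.4907; S(4,2) = 9.3300; S(4,3) = 4.0505; S(4,4) = 1.7585
Terminal payoffs V(N, i) = max(S_T - K, 0):
  V(4,0) = 39.341700; V(4,1) = 11.330716; V(4,2) = 0.000000; V(4,3) = 0.000000; V(4,4) = 0.000000
Backward induction: V(k, i) = exp(-r*dt) * [p * V(k+1, i) + (1-p) * V(k+1, i+1)]; then take max(V_cont, immediate exercise) for American.
  V(3,0) = exp(-r*dt) * [p*39.341700 + (1-p)*11.330716] = 22.795994; exercise = 22.456360; V(3,0) = max -> 22.795994
  V(3,1) = exp(-r*dt) * [p*11.330716 + (1-p)*0.000000] = 4.791032; exercise = 4.000098; V(3,1) = max -> 4.791032
  V(3,2) = exp(-r*dt) * [p*0.000000 + (1-p)*0.000000] = 0.000000; exercise = 0.000000; V(3,2) = max -> 0.000000
  V(3,3) = exp(-r*dt) * [p*0.000000 + (1-p)*0.000000] = 0.000000; exercise = 0.000000; V(3,3) = max -> 0.000000
  V(2,0) = exp(-r*dt) * [p*22.795994 + (1-p)*4.791032] = 12.244018; exercise = 11.330716; V(2,0) = max -> 12.244018
  V(2,1) = exp(-r*dt) * [p*4.791032 + (1-p)*0.000000] = 2.025820; exercise = 0.000000; V(2,1) = max -> 2.025820
  V(2,2) = exp(-r*dt) * [p*0.000000 + (1-p)*0.000000] = 0.000000; exercise = 0.000000; V(2,2) = max -> 0.000000
  V(1,0) = exp(-r*dt) * [p*12.244018 + (1-p)*2.025820] = 6.278720; exercise = 4.000098; V(1,0) = max -> 6.278720
  V(1,1) = exp(-r*dt) * [p*2.025820 + (1-p)*0.000000] = 0.856589; exercise = 0.000000; V(1,1) = max -> 0.856589
  V(0,0) = exp(-r*dt) * [p*6.278720 + (1-p)*0.856589] = 3.120626; exercise = 0.000000; V(0,0) = max -> 3.120626

Answer: Price = V(0,0) = 3.1206
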